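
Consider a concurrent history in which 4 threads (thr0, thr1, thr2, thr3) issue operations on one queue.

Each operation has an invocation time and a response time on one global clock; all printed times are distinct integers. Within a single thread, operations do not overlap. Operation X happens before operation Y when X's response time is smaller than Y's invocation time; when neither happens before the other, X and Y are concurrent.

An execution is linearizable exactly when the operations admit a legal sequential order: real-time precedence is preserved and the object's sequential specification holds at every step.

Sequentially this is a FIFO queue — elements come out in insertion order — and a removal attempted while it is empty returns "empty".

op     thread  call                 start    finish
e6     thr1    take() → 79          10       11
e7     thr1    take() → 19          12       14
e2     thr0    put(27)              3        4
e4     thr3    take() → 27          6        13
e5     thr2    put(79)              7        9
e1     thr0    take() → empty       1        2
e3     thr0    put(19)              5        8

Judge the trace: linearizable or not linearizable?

linearizable

one valid linearization: e1, e2, e4, e5, e3, e6, e7
step 1: e1 take() → empty — queue <>
step 2: e2 put(27) — queue <27>
step 3: e4 take() → 27 — queue <>
step 4: e5 put(79) — queue <79>
step 5: e3 put(19) — queue <79,19>
step 6: e6 take() → 79 — queue <19>
step 7: e7 take() → 19 — queue <>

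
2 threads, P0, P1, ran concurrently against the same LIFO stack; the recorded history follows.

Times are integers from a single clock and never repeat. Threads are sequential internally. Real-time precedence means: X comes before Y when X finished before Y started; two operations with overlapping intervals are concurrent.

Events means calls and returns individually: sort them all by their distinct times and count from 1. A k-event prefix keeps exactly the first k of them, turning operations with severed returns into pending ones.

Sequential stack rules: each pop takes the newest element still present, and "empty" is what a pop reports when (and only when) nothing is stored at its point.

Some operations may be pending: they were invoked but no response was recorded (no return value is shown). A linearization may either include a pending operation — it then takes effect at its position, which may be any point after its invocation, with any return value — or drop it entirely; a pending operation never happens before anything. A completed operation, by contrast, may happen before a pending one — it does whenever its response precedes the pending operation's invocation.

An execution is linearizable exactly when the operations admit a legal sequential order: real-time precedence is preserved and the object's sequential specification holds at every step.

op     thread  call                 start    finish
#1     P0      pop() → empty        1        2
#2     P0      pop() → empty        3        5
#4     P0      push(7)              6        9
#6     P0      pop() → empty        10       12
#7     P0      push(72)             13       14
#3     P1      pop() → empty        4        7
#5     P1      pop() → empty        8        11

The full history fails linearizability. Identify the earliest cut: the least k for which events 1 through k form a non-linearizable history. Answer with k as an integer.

events 1..11 are still linearizable — one witness is #1, #2, #3, #4, #6, #5:
after step 1 (#1 pop() → empty): stack <>
after step 2 (#2 pop() → empty): stack <>
after step 3 (#3 pop() → empty): stack <>
after step 4 (#4 push(7)): stack <7>
after step 5 (#6 pop() (pending, included)): stack <>
after step 6 (#5 pop() → empty): stack <>
once event 12 joins (#6's response, time 12), exhaustive search finds no witness
take #1, #2, #3, #4, #5, #6: step 5 already fails, because #5 pop() → empty cannot occur there
take #1, #2, #3, #4, #6, #5: step 5 already fails, because #6 pop() → empty cannot occur there

12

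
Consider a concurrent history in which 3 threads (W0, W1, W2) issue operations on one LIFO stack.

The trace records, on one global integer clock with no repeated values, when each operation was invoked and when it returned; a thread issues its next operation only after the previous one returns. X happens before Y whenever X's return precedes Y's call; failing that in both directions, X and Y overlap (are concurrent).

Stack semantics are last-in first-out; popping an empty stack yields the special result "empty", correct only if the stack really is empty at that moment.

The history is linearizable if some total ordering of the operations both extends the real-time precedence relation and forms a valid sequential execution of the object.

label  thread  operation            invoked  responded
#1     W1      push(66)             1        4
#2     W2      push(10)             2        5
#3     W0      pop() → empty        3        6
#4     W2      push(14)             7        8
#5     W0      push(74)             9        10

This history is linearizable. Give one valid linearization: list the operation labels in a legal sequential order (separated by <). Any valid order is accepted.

#3 < #1 < #2 < #4 < #5

step 1: #3 pop() → empty — stack <>
step 2: #1 push(66) — stack <66>
step 3: #2 push(10) — stack <66,10>
step 4: #4 push(14) — stack <66,10,14>
step 5: #5 push(74) — stack <66,10,14,74>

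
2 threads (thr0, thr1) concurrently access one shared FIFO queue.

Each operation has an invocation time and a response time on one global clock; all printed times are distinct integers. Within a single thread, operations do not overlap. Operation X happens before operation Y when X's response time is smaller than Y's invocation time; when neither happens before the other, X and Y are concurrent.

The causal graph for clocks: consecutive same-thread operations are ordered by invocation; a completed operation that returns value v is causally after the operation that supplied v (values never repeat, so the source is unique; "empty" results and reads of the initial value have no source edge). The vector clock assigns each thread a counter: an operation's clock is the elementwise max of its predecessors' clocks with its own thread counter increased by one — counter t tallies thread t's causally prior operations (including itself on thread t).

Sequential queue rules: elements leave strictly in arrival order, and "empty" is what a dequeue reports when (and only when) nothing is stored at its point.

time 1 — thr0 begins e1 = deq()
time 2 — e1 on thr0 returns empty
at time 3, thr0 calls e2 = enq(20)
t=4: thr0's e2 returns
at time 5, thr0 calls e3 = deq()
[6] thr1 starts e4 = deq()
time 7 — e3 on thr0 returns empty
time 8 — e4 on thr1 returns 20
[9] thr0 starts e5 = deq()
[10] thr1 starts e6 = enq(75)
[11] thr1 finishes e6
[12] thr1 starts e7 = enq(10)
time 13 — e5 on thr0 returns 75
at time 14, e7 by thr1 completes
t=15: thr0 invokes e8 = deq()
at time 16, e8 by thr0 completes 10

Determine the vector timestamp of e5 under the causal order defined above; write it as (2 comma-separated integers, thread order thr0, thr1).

(4, 2)

no predecessors for e1 (invoked 1): thr0 increments from zero → (1, 0)
e2, invoked 3, takes VC(e1)=(1, 0) under max, adds 1 for thr0 → (2, 0)
e4, invoked 6, takes VC(e2)=(2, 0) under max, adds 1 for thr1 → (2, 1)
e3, invoked 5, takes VC(e2)=(2, 0) under max, adds 1 for thr0 → (3, 0)
e6, invoked 10, takes VC(e4)=(2, 1) under max, adds 1 for thr1 → (2, 2)
e7, invoked 12, takes VC(e6)=(2, 2) under max, adds 1 for thr1 → (2, 3)
e5, invoked 9, takes VC(e3)=(3, 0), VC(e6)=(2, 2) under max, adds 1 for thr0 → (4, 2)
e8, invoked 15, takes VC(e5)=(4, 2), VC(e7)=(2, 3) under max, adds 1 for thr0 → (5, 3)
target: VC(e5) = (4, 2)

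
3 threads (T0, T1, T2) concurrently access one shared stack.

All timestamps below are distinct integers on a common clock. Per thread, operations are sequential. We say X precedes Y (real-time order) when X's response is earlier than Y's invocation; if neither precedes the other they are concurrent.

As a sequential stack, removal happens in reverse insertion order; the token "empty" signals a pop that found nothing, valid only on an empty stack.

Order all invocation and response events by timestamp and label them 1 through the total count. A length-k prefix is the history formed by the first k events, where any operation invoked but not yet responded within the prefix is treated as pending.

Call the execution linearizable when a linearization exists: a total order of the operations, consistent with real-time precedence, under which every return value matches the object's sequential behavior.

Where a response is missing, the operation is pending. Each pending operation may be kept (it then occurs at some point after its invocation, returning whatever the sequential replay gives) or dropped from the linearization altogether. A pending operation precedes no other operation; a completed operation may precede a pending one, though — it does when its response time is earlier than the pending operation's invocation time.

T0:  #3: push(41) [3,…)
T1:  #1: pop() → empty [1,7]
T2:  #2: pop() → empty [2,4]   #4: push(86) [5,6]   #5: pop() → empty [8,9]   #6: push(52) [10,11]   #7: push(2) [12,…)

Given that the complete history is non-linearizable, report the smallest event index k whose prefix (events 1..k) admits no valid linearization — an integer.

9

events 1..8 are linearizable, e.g. via #1, #2, #3, #4:
step 1: #1 pop() → empty — stack <>
step 2: #2 pop() → empty — stack <>
step 3: #3 push(41) (pending, included) — stack <41>
step 4: #4 push(86) — stack <41,86>
at event 9 (#5's time-9 response) nothing linearizes any more
including or dropping the 1 pending operation (#3) in any combination fails
e.g. #1, #2, #4, #5 (pending dropped): illegal at step 4, since #5 pop() → empty cannot apply there
e.g. #2, #1, #4, #5 (pending dropped): illegal at step 4, since #5 pop() → empty cannot apply there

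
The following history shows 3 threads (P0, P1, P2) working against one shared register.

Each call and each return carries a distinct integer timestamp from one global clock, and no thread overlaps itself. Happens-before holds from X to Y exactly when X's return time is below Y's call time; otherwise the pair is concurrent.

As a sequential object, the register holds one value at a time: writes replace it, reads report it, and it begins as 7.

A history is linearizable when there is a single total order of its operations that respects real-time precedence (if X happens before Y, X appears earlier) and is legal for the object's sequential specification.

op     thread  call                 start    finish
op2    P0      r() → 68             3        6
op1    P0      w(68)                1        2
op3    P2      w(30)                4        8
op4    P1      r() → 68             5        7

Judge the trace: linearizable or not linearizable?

linearizable

a witness: op1, op2, op4, op3
1. op1 w(68), leaving value 68
2. op2 r() → 68, leaving value 68
3. op4 r() → 68, leaving value 68
4. op3 w(30), leaving value 30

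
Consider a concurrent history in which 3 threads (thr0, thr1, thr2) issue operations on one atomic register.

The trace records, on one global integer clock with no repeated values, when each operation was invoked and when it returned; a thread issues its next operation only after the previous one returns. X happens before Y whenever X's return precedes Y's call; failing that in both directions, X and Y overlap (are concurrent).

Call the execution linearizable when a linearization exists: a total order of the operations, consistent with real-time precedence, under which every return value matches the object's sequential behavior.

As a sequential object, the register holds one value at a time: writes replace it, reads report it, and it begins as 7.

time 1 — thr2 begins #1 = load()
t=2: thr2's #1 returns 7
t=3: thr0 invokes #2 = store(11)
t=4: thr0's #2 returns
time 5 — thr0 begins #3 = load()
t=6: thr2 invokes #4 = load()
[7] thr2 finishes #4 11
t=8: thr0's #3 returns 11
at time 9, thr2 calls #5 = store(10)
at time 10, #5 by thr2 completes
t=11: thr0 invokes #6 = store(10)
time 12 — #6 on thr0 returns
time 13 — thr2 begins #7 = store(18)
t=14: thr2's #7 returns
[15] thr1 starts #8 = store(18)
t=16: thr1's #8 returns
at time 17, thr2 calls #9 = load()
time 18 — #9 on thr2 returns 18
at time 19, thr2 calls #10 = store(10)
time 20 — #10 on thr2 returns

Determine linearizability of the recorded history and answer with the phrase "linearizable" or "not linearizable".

linearizable

one valid linearization: #1, #2, #3, #4, #5, #6, #7, #8, #9, #10
after step 1 (#1 load() → 7): value 7
after step 2 (#2 store(11)): value 11
after step 3 (#3 load() → 11): value 11
after step 4 (#4 load() → 11): value 11
after step 5 (#5 store(10)): value 10
after step 6 (#6 store(10)): value 10
after step 7 (#7 store(18)): value 18
after step 8 (#8 store(18)): value 18
after step 9 (#9 load() → 18): value 18
after step 10 (#10 store(10)): value 10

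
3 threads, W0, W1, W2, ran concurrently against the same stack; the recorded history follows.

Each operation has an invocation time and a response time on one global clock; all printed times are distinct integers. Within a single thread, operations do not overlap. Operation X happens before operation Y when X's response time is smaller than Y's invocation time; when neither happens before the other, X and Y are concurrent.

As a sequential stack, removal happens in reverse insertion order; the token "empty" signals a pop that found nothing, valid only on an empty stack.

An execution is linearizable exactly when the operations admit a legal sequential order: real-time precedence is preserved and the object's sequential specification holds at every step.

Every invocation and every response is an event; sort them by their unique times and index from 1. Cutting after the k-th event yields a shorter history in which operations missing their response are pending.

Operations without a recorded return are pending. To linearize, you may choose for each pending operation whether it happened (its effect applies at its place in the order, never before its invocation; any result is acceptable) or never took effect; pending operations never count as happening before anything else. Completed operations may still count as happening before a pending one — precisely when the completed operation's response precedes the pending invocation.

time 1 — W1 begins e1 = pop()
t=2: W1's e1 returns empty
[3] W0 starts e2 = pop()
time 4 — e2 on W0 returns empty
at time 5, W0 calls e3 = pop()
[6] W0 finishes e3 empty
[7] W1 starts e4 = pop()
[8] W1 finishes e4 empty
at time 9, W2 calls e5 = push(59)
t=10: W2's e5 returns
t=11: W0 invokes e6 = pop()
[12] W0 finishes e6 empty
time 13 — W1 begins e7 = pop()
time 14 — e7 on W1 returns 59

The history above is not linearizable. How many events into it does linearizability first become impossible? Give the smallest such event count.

events 1..11 are linearizable, e.g. via e1, e2, e3, e4, e5:
1. e1 pop() → empty, leaving stack <>
2. e2 pop() → empty, leaving stack <>
3. e3 pop() → empty, leaving stack <>
4. e4 pop() → empty, leaving stack <>
5. e5 push(59), leaving stack <59>
with event 12 included (e6 responding at time 12), all real-time-consistent orders fail
for example e1, e2, e3, e4, e5, e6 fails at step 6: e6 pop() → empty is not legal there

12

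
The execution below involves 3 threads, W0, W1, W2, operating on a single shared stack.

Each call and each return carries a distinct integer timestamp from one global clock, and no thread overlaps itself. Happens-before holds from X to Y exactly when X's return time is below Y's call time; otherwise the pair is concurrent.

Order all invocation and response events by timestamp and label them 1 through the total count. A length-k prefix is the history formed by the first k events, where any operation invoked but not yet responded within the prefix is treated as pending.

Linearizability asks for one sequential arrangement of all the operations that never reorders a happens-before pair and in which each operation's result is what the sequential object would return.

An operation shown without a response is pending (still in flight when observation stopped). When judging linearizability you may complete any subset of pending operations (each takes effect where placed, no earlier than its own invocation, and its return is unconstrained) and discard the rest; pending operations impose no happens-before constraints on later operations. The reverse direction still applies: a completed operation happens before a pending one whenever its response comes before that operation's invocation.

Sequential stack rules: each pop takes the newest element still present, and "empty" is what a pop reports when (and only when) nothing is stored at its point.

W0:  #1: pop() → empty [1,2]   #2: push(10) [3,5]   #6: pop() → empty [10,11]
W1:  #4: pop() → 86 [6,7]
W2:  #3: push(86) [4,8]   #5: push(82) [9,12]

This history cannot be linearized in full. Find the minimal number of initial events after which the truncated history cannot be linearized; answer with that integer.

one valid order for events 1..10 is #1, #2, #3, #4:
step 1: #1 pop() → empty — stack <>
step 2: #2 push(10) — stack <10>
step 3: #3 push(86) — stack <10,86>
step 4: #4 pop() → 86 — stack <10>
event 11 — #6's response, time 11 — after it, nothing linearizes
completion choices over the 1 pending operation (#5) were checked; none helps
e.g. #1, #2, #3, #4, #6 (pending dropped): illegal at step 5, since #6 pop() → empty cannot apply there
e.g. #1, #2, #4, #3, #6 (pending dropped): illegal at step 3, since #4 pop() → 86 cannot apply there

11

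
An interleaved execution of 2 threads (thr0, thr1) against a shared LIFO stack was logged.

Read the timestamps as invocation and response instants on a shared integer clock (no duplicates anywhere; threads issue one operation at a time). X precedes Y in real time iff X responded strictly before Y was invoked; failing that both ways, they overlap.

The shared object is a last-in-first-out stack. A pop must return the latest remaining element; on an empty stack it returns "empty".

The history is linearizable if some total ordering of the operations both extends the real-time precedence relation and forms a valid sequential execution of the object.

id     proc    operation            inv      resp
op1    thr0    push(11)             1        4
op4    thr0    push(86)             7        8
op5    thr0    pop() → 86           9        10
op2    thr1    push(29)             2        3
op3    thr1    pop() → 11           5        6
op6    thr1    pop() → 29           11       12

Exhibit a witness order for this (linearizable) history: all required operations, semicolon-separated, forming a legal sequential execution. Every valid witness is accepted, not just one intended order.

step 1: op2 push(29) — stack <29>
step 2: op1 push(11) — stack <29,11>
step 3: op3 pop() → 11 — stack <29>
step 4: op4 push(86) — stack <29,86>
step 5: op5 pop() → 86 — stack <29>
step 6: op6 pop() → 29 — stack <>

op2; op1; op3; op4; op5; op6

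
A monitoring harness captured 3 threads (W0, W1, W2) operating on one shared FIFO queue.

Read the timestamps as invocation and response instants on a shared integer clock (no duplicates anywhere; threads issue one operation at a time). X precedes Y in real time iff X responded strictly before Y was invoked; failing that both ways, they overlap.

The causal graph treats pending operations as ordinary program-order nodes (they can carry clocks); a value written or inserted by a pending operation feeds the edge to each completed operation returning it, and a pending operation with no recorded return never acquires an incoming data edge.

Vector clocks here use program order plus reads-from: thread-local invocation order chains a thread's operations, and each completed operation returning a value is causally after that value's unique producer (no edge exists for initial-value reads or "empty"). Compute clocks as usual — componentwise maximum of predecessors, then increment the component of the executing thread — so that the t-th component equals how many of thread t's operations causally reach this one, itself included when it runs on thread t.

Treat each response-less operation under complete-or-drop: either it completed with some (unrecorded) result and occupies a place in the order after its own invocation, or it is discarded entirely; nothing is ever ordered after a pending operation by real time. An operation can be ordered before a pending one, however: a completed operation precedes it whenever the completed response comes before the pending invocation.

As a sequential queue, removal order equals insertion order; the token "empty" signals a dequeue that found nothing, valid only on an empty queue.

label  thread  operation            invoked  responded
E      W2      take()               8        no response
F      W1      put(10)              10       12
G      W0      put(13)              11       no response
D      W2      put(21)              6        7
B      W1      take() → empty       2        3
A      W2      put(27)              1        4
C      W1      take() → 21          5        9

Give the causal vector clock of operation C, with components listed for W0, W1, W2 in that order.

(0, 2, 2)

A, invoked 1, has no incoming edges; only W2's bump applies → (0, 0, 1)
B, invoked 2, has no incoming edges; only W1's bump applies → (0, 1, 0)
G, invoked 11, has no incoming edges; only W0's bump applies → (1, 0, 0)
D, invoked 6, takes VC(A)=(0, 0, 1) under max, adds 1 for W2 → (0, 0, 2)
E, invoked 8, takes VC(D)=(0, 0, 2) under max, adds 1 for W2 → (0, 0, 3)
C, invoked 5, takes VC(B)=(0, 1, 0), VC(D)=(0, 0, 2) under max, adds 1 for W1 → (0, 2, 2)
F, invoked 10, takes VC(C)=(0, 2, 2) under max, adds 1 for W1 → (0, 3, 2)
target: VC(C) = (0, 2, 2)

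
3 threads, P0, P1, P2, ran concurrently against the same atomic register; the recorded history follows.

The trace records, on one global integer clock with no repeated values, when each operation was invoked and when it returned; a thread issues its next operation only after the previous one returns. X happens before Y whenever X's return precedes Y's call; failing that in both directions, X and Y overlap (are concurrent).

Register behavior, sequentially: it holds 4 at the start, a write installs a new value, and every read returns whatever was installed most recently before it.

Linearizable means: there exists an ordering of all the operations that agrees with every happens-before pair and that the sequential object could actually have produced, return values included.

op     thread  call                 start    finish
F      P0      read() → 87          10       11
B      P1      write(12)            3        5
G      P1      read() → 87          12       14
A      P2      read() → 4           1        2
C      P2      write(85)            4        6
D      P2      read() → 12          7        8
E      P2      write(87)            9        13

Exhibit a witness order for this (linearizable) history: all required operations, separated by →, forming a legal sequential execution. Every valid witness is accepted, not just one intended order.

after step 1 (A read() → 4): value 4
after step 2 (C write(85)): value 85
after step 3 (B write(12)): value 12
after step 4 (D read() → 12): value 12
after step 5 (E write(87)): value 87
after step 6 (F read() → 87): value 87
after step 7 (G read() → 87): value 87

A → C → B → D → E → F → G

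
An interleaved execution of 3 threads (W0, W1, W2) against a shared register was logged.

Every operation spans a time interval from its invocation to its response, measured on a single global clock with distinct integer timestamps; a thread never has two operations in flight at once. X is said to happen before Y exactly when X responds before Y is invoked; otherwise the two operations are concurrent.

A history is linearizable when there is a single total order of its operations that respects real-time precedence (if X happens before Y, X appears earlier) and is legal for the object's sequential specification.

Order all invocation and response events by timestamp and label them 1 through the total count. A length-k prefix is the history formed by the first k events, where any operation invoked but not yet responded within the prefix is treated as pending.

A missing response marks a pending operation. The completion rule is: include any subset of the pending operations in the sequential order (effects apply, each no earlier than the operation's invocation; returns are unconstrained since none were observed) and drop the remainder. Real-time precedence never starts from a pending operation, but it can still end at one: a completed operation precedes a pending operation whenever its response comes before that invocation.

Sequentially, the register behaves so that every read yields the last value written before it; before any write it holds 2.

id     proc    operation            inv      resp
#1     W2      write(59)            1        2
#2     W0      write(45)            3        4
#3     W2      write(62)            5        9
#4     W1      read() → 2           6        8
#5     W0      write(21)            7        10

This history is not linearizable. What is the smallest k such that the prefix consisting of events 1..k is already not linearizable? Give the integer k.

one valid order for events 1..7 is #1, #2:
after step 1 (#1 write(59)): value 59
after step 2 (#2 write(45)): value 45
with event 8 included (#4 responding at time 8), all real-time-consistent orders fail
completion choices over the 2 pending operations (#3, #5) were checked; none helps
take #1, #2, #4 (pending dropped): step 3 already fails, because #4 read() → 2 cannot occur there

8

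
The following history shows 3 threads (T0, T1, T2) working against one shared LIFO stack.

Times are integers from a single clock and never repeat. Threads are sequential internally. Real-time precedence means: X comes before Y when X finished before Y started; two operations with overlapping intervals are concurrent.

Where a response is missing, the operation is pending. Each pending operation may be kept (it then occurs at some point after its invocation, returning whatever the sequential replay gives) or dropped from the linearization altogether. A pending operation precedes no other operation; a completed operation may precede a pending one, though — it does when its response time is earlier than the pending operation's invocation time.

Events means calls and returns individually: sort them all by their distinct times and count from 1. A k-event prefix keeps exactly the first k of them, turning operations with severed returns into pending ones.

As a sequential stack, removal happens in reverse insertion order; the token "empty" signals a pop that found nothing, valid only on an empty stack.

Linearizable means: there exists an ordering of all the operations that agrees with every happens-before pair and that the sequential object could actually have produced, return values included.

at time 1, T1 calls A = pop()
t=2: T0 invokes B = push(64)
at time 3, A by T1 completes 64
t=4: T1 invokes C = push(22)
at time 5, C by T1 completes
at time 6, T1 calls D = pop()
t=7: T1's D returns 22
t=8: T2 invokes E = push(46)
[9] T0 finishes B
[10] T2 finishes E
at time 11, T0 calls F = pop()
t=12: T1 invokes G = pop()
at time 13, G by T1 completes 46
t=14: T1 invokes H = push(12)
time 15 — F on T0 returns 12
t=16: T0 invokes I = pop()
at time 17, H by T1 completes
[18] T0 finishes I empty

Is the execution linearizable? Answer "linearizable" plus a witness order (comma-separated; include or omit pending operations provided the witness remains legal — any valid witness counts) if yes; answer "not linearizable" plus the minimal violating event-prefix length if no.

linearizable — witness: B, A, C, D, E, G, H, F, I

after step 1 (B push(64)): stack <64>
after step 2 (A pop() → 64): stack <>
after step 3 (C push(22)): stack <22>
after step 4 (D pop() → 22): stack <>
after step 5 (E push(46)): stack <46>
after step 6 (G pop() → 46): stack <>
after step 7 (H push(12)): stack <12>
after step 8 (F pop() → 12): stack <>
after step 9 (I pop() → empty): stack <>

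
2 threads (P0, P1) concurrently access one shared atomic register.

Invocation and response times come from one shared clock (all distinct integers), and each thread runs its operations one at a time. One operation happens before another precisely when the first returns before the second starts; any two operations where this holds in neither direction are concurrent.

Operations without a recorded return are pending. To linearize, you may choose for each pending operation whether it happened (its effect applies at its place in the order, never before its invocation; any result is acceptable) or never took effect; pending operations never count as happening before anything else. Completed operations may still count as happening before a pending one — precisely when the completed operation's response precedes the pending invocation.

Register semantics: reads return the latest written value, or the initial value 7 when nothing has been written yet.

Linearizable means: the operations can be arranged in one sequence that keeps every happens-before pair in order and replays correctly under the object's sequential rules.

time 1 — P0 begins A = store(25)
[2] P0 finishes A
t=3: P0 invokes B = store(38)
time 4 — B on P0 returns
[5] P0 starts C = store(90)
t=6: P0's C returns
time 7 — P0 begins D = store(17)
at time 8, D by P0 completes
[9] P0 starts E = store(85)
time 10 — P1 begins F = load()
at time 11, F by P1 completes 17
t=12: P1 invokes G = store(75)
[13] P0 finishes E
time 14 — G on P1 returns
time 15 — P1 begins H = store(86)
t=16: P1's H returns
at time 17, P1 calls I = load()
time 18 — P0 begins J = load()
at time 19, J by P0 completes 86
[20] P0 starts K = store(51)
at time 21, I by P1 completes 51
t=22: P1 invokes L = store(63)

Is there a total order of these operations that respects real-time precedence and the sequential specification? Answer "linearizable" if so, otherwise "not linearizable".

witness order: A, B, C, D, F, E, G, H, J, K, I
1. A store(25), leaving value 25
2. B store(38), leaving value 38
3. C store(90), leaving value 90
4. D store(17), leaving value 17
5. F load() → 17, leaving value 17
6. E store(85), leaving value 85
7. G store(75), leaving value 75
8. H store(86), leaving value 86
9. J load() → 86, leaving value 86
10. K store(51) (pending, included), leaving value 51
11. I load() → 51, leaving value 51

linearizable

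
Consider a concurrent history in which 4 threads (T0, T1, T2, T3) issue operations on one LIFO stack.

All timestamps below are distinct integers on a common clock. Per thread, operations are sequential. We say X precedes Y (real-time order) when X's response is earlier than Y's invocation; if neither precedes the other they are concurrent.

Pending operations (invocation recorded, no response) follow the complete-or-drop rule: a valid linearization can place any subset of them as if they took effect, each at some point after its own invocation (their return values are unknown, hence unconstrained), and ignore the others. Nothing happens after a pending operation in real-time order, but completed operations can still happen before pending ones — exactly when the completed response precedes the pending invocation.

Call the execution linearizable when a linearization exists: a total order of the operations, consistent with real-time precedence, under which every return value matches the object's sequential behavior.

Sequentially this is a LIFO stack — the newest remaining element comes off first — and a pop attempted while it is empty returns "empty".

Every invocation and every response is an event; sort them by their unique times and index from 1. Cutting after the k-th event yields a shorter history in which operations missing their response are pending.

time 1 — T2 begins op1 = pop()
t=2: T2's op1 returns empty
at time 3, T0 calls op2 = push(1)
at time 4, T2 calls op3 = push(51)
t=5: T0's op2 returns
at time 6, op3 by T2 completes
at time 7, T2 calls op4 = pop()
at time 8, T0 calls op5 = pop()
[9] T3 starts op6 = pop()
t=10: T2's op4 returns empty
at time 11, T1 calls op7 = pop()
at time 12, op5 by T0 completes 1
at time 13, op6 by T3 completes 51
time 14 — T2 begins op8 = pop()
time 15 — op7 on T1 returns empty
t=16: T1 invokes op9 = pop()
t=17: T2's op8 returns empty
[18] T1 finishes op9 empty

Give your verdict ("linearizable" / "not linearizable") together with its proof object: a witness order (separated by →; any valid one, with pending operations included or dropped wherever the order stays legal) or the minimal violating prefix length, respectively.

after step 1 (op1 pop() → empty): stack <>
after step 2 (op2 push(1)): stack <1>
after step 3 (op3 push(51)): stack <1,51>
after step 4 (op6 pop() → 51): stack <1>
after step 5 (op5 pop() → 1): stack <>
after step 6 (op4 pop() → empty): stack <>
after step 7 (op7 pop() → empty): stack <>
after step 8 (op8 pop() → empty): stack <>
after step 9 (op9 pop() → empty): stack <>

linearizable — witness: op1 → op2 → op3 → op6 → op5 → op4 → op7 → op8 → op9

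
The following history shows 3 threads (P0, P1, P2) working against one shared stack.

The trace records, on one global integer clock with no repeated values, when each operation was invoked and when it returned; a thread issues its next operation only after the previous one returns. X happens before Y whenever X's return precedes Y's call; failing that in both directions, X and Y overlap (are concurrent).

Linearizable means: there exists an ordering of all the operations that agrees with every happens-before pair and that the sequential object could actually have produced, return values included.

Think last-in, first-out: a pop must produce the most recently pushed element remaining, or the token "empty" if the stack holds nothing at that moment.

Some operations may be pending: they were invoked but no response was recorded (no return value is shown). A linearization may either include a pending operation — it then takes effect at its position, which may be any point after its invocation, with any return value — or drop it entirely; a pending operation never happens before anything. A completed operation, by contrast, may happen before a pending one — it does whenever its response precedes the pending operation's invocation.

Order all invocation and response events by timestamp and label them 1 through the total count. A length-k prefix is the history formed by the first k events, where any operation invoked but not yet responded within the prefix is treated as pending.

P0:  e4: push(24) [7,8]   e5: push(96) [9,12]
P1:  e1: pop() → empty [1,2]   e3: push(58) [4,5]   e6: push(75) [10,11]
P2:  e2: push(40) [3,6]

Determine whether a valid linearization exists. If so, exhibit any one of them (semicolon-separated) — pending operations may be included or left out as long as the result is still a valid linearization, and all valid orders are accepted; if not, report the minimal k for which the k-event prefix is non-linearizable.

linearizable — witness: e1; e2; e3; e4; e5; e6

after step 1 (e1 pop() → empty): stack <>
after step 2 (e2 push(40)): stack <40>
after step 3 (e3 push(58)): stack <40,58>
after step 4 (e4 push(24)): stack <40,58,24>
after step 5 (e5 push(96)): stack <40,58,24,96>
after step 6 (e6 push(75)): stack <40,58,24,96,75>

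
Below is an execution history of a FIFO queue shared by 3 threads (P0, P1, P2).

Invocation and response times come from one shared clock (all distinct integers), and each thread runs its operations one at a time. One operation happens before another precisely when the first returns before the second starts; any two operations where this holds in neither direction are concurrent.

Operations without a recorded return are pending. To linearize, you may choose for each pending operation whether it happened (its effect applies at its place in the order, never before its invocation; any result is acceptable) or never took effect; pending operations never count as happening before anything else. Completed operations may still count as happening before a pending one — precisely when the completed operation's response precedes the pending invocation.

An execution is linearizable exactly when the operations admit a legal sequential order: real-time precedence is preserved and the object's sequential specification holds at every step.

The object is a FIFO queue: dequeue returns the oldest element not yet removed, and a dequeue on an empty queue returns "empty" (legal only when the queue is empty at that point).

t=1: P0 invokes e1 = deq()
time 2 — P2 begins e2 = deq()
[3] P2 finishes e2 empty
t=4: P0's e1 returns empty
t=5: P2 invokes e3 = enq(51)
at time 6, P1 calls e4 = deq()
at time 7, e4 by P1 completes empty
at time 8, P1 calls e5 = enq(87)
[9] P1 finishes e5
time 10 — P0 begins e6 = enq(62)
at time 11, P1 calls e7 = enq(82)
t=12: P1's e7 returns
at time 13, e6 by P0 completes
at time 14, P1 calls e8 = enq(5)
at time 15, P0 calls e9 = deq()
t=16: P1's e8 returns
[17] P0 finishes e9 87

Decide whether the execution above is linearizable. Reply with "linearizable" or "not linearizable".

one valid linearization: e1, e2, e4, e5, e3, e6, e7, e8, e9
1. e1 deq() → empty, leaving queue <>
2. e2 deq() → empty, leaving queue <>
3. e4 deq() → empty, leaving queue <>
4. e5 enq(87), leaving queue <87>
5. e3 enq(51) (pending, included), leaving queue <87,51>
6. e6 enq(62), leaving queue <87,51,62>
7. e7 enq(82), leaving queue <87,51,62,82>
8. e8 enq(5), leaving queue <87,51,62,82,5>
9. e9 deq() → 87, leaving queue <51,62,82,5>

linearizable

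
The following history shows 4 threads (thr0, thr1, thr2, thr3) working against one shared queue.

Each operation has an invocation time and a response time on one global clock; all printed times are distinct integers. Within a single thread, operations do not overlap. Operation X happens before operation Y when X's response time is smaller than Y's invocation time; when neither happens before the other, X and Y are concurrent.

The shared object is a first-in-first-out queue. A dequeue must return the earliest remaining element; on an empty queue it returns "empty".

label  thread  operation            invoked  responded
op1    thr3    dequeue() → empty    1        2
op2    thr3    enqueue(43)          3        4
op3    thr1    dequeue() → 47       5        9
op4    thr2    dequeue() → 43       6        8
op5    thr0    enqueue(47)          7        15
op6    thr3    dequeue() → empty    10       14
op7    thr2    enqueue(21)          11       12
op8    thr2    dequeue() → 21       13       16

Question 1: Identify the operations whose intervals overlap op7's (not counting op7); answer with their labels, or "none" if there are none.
Answer: op5, op6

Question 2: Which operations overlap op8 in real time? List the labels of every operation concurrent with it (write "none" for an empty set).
Answer: op5, op6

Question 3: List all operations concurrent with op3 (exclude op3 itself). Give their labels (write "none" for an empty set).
Answer: op4, op5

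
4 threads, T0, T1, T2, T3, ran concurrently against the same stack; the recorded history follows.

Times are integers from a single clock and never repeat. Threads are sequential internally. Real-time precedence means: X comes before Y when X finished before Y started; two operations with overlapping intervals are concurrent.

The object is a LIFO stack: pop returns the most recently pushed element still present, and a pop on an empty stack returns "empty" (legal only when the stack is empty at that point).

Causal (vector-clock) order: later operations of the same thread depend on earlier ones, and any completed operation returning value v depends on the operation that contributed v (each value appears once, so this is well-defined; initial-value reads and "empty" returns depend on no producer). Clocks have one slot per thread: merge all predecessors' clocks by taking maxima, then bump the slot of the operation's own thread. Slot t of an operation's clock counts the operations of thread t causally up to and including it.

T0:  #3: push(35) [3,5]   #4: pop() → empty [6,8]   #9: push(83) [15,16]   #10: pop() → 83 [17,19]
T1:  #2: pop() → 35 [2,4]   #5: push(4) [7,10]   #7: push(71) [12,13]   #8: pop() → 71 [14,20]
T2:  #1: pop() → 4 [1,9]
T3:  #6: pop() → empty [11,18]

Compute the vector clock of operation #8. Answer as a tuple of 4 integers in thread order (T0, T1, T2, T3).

(1, 4, 0, 0)

invoked at 11, #6 has no predecessors; its own T3 bump gives (0, 0, 0, 1)
invoked at 3, #3 has no predecessors; its own T0 bump gives (1, 0, 0, 0)
merge at #2 (invoked 2): VC(#3)=(1, 0, 0, 0), own-thread bump on T1 → (1, 1, 0, 0)
merge at #4 (invoked 6): VC(#3)=(1, 0, 0, 0), own-thread bump on T0 → (2, 0, 0, 0)
merge at #5 (invoked 7): VC(#2)=(1, 1, 0, 0), own-thread bump on T1 → (1, 2, 0, 0)
merge at #9 (invoked 15): VC(#4)=(2, 0, 0, 0), own-thread bump on T0 → (3, 0, 0, 0)
merge at #1 (invoked 1): VC(#5)=(1, 2, 0, 0), own-thread bump on T2 → (1, 2, 1, 0)
merge at #7 (invoked 12): VC(#5)=(1, 2, 0, 0), own-thread bump on T1 → (1, 3, 0, 0)
merge at #10 (invoked 17): VC(#9)=(3, 0, 0, 0), own-thread bump on T0 → (4, 0, 0, 0)
merge at #8 (invoked 14): VC(#7)=(1, 3, 0, 0), own-thread bump on T1 → (1, 4, 0, 0)
target: VC(#8) = (1, 4, 0, 0)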